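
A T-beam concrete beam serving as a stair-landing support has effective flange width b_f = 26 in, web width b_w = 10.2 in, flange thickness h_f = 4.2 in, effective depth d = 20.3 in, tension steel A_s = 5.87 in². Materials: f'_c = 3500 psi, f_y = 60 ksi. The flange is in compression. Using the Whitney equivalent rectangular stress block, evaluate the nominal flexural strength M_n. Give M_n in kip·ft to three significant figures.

Tension: T = A_s f_y = 5.87 × 60 = 352.2 kips.
Try a within the flange: a = T/(0.85 f'_c b_f) = 352.2/(0.85 × 3.5 × 26) = 4.553 in.
a = 4.553 > h_f = 4.2 in: the block extends into the web. Split into flange-overhang and web parts.
C_f = 0.85 f'_c (b_f − b_w) h_f = 0.85 × 3.5 × (26 − 10.2) × 4.2 = 197.4 kips.
Remaining web compression depth: a_w = (T − C_f)/(0.85 f'_c b_w) = (352.2 − 197.4)/(0.85 × 3.5 × 10.2) = 5.101 in.
M_n = C_f(d − h_f/2) + (T − C_f)(d − a_w/2) = 197.4 × (20.3 − 2.1) + 154.8 × (20.3 − 2.5505) = 3592.7 + 2747.6 = 6340.3 kip·in.
M_n = 6340.3/12 = 528.36 kip·ft.

M_n ≈ 528 kip·ft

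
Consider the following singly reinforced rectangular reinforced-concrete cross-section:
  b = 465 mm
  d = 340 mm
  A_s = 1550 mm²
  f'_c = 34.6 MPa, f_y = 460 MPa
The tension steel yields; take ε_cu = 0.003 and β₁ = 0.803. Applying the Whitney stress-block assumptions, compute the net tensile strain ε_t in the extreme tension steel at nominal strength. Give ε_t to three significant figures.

ε_t ≈ 0.0127

a = A_s f_y/(0.85 f'_c b) = 52.14 mm.
β₁ = 0.803, so c = a/β₁ = 52.14/0.803 = 64.93 mm.
From the linear strain diagram with ε_cu = 0.003: ε_t = 0.003 (d − c)/c = 0.003 × (340 − 64.93)/64.93 = 0.0127.
Since ε_t ≥ 0.005, the section is tension-controlled.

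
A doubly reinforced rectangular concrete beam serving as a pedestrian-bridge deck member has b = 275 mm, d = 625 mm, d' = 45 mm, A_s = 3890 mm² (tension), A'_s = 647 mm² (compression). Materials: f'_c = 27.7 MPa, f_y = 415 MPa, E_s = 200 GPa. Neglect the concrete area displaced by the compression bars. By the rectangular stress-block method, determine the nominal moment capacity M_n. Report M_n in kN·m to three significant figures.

Assume both tension and compression steel yield.
Net tension couple steel: A_s − A'_s = 3243 mm².
a = (A_s − A'_s) f_y / (0.85 f'_c b) = 1345845/(0.85 × 27.7 × 275) = 207.86 mm.
c = a/β₁ = 207.86/0.85 = 244.54 mm; ε'_s = 0.003(c − d')/c = 0.0024 ≥ f_y/E_s = 0.0021, so compression steel does yield.
M_n = (A_s − A'_s) f_y (d − a/2) + A'_s f_y (d − d') = [1345845 × (625 − 103.93) + 268505 × (625 − 45)] × 10⁻⁶ = 701.28 + 155.73 = 857.01 kN·m.

M_n ≈ 857 kN·m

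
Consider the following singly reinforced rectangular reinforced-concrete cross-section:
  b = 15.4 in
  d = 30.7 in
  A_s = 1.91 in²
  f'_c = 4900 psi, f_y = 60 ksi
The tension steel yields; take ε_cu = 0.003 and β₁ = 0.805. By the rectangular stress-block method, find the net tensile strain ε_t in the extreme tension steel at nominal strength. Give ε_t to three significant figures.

ε_t ≈ 0.0385

a = A_s f_y/(0.85 f'_c b) = 1.787 in.
β₁ = 0.805, so c = a/β₁ = 1.787/0.805 = 2.220 in.
From the linear strain diagram with ε_cu = 0.003: ε_t = 0.003 (d − c)/c = 0.003 × (30.7 − 2.220)/2.220 = 0.0385.
Since ε_t ≥ 0.005, the section is tension-controlled.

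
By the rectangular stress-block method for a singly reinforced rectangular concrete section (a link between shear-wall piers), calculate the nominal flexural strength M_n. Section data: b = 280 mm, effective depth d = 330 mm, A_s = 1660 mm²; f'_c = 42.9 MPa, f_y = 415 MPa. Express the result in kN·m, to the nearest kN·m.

T = A_s f_y = 1660 × 415 = 688900 N = 688.9 kN.
From C = T: a = T/(0.85 f'_c b) = 688900/(0.85 × 42.9 × 280) = 67.47 mm.
M_n = T(d − a/2) = 688.9 kN × (330 − 33.735) mm = 204.10 kN·m.

M_n ≈ 204 kN·m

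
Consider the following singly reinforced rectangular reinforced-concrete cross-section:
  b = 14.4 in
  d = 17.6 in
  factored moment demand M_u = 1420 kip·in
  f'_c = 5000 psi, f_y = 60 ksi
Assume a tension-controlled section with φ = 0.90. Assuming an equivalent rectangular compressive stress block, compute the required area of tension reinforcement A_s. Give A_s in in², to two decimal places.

M_n = M_u/φ = 1420/0.90 = 1577.78 kip·in.
From M_n = 0.85 f'_c a b (d − a/2):
a = d − √(d² − 2M_n/(0.85 f'_c b)) = 17.6 − √(17.6² − 2 × 1577.78/(0.85 × 5 × 14.4)) = 1.531 in.
A_s = 0.85 f'_c a b / f_y = 0.85 × 5 × 1.531 × 14.4 / 60 = 1.562 in².

A_s ≈ 1.56 in²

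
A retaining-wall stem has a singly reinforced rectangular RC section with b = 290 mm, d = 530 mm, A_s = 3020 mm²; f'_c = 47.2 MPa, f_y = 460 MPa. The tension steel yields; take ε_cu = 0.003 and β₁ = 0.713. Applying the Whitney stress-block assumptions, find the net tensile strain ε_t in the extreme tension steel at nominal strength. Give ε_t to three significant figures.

a = A_s f_y/(0.85 f'_c b) = 119.40 mm.
β₁ = 0.713, so c = a/β₁ = 119.40/0.713 = 167.46 mm.
From the linear strain diagram with ε_cu = 0.003: ε_t = 0.003 (d − c)/c = 0.003 × (530 − 167.46)/167.46 = 0.00649.
Since ε_t ≥ 0.005, the section is tension-controlled.

ε_t ≈ 0.00649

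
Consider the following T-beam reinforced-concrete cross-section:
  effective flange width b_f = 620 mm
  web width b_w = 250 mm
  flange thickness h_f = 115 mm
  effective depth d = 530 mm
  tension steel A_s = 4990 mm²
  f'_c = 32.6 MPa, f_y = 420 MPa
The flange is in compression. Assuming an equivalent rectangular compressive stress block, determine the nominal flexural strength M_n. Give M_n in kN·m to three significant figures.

M_n ≈ 982 kN·m

Tension: T = A_s f_y = 4990 × 420 = 2095800 N.
Try a within the flange: a = T/(0.85 f'_c b_f) = 2095800/(0.85 × 32.6 × 620) = 121.99 mm.
a = 121.99 > h_f = 115 mm: the block extends into the web. Split into flange-overhang and web parts.
C_f = 0.85 f'_c (b_f − b_w) h_f = 0.85 × 32.6 × (620 − 250) × 115 = 1179061 N.
Remaining web compression depth: a_w = (T − C_f)/(0.85 f'_c b_w) = (2095800 − 1179061)/(0.85 × 32.6 × 250) = 132.33 mm.
M_n = C_f(d − h_f/2) + (T − C_f)(d − a_w/2) = 1179061 × (530 − 57.5) + 916739 × (530 − 66.165) = 557.11 + 425.22 = 982.33 × 10⁶ N·mm.
M_n = 982.33 kN·m.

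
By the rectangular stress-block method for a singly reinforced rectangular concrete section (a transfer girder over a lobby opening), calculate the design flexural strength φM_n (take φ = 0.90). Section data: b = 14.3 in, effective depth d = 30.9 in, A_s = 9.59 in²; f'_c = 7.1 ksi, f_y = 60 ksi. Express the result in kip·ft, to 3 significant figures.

T = A_s f_y = 9.59 × 60 = 575.4 kips.
a = T/(0.85 f'_c b) = 575.4/(0.85 × 7.1 × 14.3) = 6.667 in.
M_n = T(d − a/2) = 575.4 × (30.9 − 3.3335) = 15861.8 kip·in = 15861.8/12 = 1321.82 kip·ft.
φM_n = 0.90 × 1321.82 = 1189.64 kip·ft.

φM_n ≈ 1190 kip·ft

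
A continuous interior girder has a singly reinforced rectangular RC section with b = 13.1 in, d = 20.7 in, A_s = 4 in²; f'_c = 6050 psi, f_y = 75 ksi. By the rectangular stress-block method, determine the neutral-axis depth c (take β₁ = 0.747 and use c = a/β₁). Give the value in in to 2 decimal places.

c ≈ 5.96 in

T = A_s f_y = 4 × 75 = 300 kips.
a = T/(0.85 f'_c b) = 300/(0.85 × 6.05 × 13.1) = 4.4532 in.
With β₁ = 0.747, c = a/β₁ = 4.4532/0.747 = 5.96 in.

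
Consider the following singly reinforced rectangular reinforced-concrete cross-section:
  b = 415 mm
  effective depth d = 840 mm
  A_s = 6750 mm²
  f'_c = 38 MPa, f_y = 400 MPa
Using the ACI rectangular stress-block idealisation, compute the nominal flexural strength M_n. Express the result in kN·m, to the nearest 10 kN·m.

M_n ≈ 2000 kN·m

T = A_s f_y = 6750 × 400 = 2700000 N = 2700 kN.
From C = T: a = T/(0.85 f'_c b) = 2700000/(0.85 × 38 × 415) = 201.42 mm.
M_n = T(d − a/2) = 2700 kN × (840 − 100.71) mm = 1996.08 kN·m.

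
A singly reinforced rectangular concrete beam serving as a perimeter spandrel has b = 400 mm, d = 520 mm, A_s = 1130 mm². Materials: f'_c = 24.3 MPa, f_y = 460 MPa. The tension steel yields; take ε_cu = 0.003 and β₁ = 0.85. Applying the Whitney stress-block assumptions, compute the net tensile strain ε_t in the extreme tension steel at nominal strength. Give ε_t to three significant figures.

ε_t ≈ 0.0181

a = A_s f_y/(0.85 f'_c b) = 62.91 mm.
β₁ = 0.85, so c = a/β₁ = 62.91/0.85 = 74.01 mm.
From the linear strain diagram with ε_cu = 0.003: ε_t = 0.003 (d − c)/c = 0.003 × (520 − 74.01)/74.01 = 0.0181.
Since ε_t ≥ 0.005, the section is tension-controlled.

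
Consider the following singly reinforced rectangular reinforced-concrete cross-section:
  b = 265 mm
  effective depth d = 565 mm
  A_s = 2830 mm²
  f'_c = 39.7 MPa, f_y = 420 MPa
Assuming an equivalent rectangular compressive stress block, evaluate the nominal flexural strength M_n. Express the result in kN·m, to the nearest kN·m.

T = A_s f_y = 2830 × 420 = 1188600 N = 1188.6 kN.
From C = T: a = T/(0.85 f'_c b) = 1188600/(0.85 × 39.7 × 265) = 132.92 mm.
M_n = T(d − a/2) = 1188.6 kN × (565 − 66.46) mm = 592.56 kN·m.

M_n ≈ 593 kN·m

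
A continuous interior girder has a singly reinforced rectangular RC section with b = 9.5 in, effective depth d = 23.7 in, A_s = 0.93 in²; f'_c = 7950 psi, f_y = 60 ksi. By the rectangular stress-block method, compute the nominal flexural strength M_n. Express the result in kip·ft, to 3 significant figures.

T = A_s f_y = 0.93 × 60 = 55.8 kips.
a = T/(0.85 f'_c b) = 55.8/(0.85 × 7.95 × 9.5) = 0.869 in.
M_n = T(d − a/2) = 55.8 × (23.7 − 0.4345) = 1298.2 kip·in = 1298.2/12 = 108.18 kip·ft.

M_n ≈ 108 kip·ft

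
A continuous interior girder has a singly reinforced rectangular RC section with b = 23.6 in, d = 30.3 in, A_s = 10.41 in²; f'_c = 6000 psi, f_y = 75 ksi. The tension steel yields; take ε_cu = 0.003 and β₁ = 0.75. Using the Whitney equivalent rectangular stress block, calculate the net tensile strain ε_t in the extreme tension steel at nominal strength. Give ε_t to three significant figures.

ε_t ≈ 0.00751

a = A_s f_y/(0.85 f'_c b) = 6.487 in.
β₁ = 0.75, so c = a/β₁ = 6.487/0.75 = 8.649 in.
From the linear strain diagram with ε_cu = 0.003: ε_t = 0.003 (d − c)/c = 0.003 × (30.3 − 8.649)/8.649 = 0.00751.
Since ε_t ≥ 0.005, the section is tension-controlled.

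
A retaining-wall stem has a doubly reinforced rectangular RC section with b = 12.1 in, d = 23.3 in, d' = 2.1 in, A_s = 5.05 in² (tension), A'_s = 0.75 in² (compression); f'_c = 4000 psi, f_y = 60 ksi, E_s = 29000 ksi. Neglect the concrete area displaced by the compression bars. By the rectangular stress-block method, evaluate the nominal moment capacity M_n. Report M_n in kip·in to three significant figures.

Assume both steels yield.
a = (A_s − A'_s) f_y/(0.85 f'_c b) = (5.05 − 0.75) × 60/(0.85 × 4 × 12.1) = 6.271 in.
c = a/β₁ = 6.271/0.85 = 7.378 in; ε'_s = 0.003(c − d')/c = 0.0021 ≥ ε_y = 0.0021, so the compression steel yields.
M_n = (A_s − A'_s) f_y (d − a/2) + A'_s f_y (d − d') = 258 × (23.3 − 3.1355) + 45 × (23.3 − 2.1) = 5202.4 + 954.0 = 6156.4 kip·in.

M_n ≈ 6160 kip·in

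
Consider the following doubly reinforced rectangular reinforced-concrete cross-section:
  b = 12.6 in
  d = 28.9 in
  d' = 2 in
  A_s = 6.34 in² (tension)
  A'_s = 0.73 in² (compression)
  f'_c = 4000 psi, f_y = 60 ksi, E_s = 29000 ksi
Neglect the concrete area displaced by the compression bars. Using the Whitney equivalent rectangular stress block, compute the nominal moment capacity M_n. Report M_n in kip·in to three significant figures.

Assume both steels yield.
a = (A_s − A'_s) f_y/(0.85 f'_c b) = (6.34 − 0.73) × 60/(0.85 × 4 × 12.6) = 7.857 in.
c = a/β₁ = 7.857/0.85 = 9.244 in; ε'_s = 0.003(c − d')/c = 0.0024 ≥ ε_y = 0.0021, so the compression steel yields.
M_n = (A_s − A'_s) f_y (d − a/2) + A'_s f_y (d − d') = 336.6 × (28.9 − 3.9285) + 43.8 × (28.9 − 2) = 8405.4 + 1178.2 = 9583.6 kip·in.

M_n ≈ 9580 kip·in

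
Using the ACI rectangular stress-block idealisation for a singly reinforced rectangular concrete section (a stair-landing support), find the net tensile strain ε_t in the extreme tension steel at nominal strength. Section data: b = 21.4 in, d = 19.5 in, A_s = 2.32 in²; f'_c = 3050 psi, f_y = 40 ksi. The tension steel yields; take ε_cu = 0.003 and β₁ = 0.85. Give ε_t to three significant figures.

a = A_s f_y/(0.85 f'_c b) = 1.673 in.
β₁ = 0.85, so c = a/β₁ = 1.673/0.85 = 1.968 in.
From the linear strain diagram with ε_cu = 0.003: ε_t = 0.003 (d − c)/c = 0.003 × (19.5 − 1.968)/1.968 = 0.0267.
Since ε_t ≥ 0.005, the section is tension-controlled.

ε_t ≈ 0.0267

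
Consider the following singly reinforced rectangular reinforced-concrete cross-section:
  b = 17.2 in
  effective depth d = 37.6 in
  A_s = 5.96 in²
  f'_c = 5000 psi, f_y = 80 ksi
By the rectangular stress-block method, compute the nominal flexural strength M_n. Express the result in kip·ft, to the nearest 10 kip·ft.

M_n ≈ 1360 kip·ft

T = A_s f_y = 5.96 × 80 = 476.8 kips.
a = T/(0.85 f'_c b) = 476.8/(0.85 × 5 × 17.2) = 6.523 in.
M_n = T(d − a/2) = 476.8 × (37.6 − 3.2615) = 16372.6 kip·in = 16372.6/12 = 1364.38 kip·ft.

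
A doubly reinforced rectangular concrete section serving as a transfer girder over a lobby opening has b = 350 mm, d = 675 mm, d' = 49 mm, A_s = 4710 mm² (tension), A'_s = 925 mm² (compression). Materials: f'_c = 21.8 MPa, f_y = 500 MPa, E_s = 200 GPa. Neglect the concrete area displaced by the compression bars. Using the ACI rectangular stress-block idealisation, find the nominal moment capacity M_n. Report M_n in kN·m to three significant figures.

M_n ≈ 1290 kN·m

Assume both tension and compression steel yield.
Net tension couple steel: A_s − A'_s = 3785 mm².
a = (A_s − A'_s) f_y / (0.85 f'_c b) = 1892500/(0.85 × 21.8 × 350) = 291.80 mm.
c = a/β₁ = 291.80/0.85 = 343.29 mm; ε'_s = 0.003(c − d')/c = 0.0026 ≥ f_y/E_s = 0.0025, so compression steel does yield.
M_n = (A_s − A'_s) f_y (d − a/2) + A'_s f_y (d − d') = [1892500 × (675 − 145.9) + 462500 × (675 − 49)] × 10⁻⁶ = 1001.32 + 289.53 = 1290.85 kN·m.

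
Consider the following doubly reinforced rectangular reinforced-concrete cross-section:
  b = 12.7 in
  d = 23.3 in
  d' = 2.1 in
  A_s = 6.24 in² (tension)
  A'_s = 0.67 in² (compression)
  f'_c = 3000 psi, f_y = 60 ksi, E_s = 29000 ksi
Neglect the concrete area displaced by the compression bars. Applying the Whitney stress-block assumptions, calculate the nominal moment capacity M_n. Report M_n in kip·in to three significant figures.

M_n ≈ 6910 kip·in

Assume both steels yield.
a = (A_s − A'_s) f_y/(0.85 f'_c b) = (6.24 − 0.67) × 60/(0.85 × 3 × 12.7) = 10.320 in.
c = a/β₁ = 10.320/0.85 = 12.141 in; ε'_s = 0.003(c − d')/c = 0.0025 ≥ ε_y = 0.0021, so the compression steel yields.
M_n = (A_s − A'_s) f_y (d − a/2) + A'_s f_y (d − d') = 334.2 × (23.3 − 5.16) + 40.2 × (23.3 − 2.1) = 6062.4 + 852.2 = 6914.6 kip·in.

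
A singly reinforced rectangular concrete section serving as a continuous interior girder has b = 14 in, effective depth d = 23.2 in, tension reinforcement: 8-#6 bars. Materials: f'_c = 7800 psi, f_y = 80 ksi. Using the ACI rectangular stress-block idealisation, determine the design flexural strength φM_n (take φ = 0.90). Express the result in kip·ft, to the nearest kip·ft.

A_s = 8 × 0.44 = 3.52 in².
T = A_s f_y = 3.52 × 80 = 281.6 kips.
a = T/(0.85 f'_c b) = 281.6/(0.85 × 7.8 × 14) = 3.034 in.
M_n = T(d − a/2) = 281.6 × (23.2 − 1.517) = 6105.9 kip·in = 6105.9/12 = 508.83 kip·ft.
φM_n = 0.90 × 508.83 = 457.95 kip·ft.

φM_n ≈ 458 kip·ft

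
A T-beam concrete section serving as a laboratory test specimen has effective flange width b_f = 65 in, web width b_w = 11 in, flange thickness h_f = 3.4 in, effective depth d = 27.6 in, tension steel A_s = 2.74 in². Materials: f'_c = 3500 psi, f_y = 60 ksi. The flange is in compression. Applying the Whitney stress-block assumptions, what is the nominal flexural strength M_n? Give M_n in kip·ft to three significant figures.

Tension: T = A_s f_y = 2.74 × 60 = 164.4 kips.
Try a within the flange: a = T/(0.85 f'_c b_f) = 164.4/(0.85 × 3.5 × 65) = 0.850 in.
Since a = 0.850 ≤ h_f = 3.4 in, the stress block lies entirely in the flange; analyse as a rectangular beam of width b_f.
M_n = T(d − a/2) = 164.4 × (27.6 − 0.425) = 4467.6 kip·in.
M_n = 4467.6/12 = 372.30 kip·ft.

M_n ≈ 372 kip·ft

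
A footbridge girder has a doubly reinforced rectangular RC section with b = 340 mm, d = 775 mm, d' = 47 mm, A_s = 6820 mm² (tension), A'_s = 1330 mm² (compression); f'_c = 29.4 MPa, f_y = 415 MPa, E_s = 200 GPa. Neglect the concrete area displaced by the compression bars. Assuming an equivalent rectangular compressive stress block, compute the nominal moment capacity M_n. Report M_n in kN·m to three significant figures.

Assume both tension and compression steel yield.
Net tension couple steel: A_s − A'_s = 5490 mm².
a = (A_s − A'_s) f_y / (0.85 f'_c b) = 2278350/(0.85 × 29.4 × 340) = 268.15 mm.
c = a/β₁ = 268.15/0.84 = 319.23 mm; ε'_s = 0.003(c − d')/c = 0.0026 ≥ f_y/E_s = 0.0021, so compression steel does yield.
M_n = (A_s − A'_s) f_y (d − a/2) + A'_s f_y (d − d') = [2278350 × (775 − 134.075) + 551950 × (775 − 47)] × 10⁻⁶ = 1460.25 + 401.82 = 1862.07 kN·m.

M_n ≈ 1860 kN·m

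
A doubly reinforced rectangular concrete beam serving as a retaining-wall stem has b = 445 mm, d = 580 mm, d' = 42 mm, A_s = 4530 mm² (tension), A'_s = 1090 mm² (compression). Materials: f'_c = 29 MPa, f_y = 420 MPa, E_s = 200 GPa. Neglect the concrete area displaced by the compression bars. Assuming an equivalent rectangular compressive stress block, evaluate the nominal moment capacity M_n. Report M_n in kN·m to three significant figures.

Assume both tension and compression steel yield.
Net tension couple steel: A_s − A'_s = 3440 mm².
a = (A_s − A'_s) f_y / (0.85 f'_c b) = 1444800/(0.85 × 29 × 445) = 131.71 mm.
c = a/β₁ = 131.71/0.843 = 156.24 mm; ε'_s = 0.003(c − d')/c = 0.0022 ≥ f_y/E_s = 0.0021, so compression steel does yield.
M_n = (A_s − A'_s) f_y (d − a/2) + A'_s f_y (d − d') = [1444800 × (580 − 65.855) + 457800 × (580 − 42)] × 10⁻⁶ = 742.84 + 246.30 = 989.14 kN·m.

M_n ≈ 989 kN·m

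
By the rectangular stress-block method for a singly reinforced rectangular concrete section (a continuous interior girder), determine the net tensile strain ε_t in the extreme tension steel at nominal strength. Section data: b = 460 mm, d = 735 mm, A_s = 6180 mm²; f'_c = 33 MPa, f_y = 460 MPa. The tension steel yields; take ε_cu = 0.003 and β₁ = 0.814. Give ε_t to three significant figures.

ε_t ≈ 0.00515

a = A_s f_y/(0.85 f'_c b) = 220.32 mm.
β₁ = 0.814, so c = a/β₁ = 220.32/0.814 = 270.66 mm.
From the linear strain diagram with ε_cu = 0.003: ε_t = 0.003 (d − c)/c = 0.003 × (735 − 270.66)/270.66 = 0.00515.
Since ε_t ≥ 0.005, the section is tension-controlled.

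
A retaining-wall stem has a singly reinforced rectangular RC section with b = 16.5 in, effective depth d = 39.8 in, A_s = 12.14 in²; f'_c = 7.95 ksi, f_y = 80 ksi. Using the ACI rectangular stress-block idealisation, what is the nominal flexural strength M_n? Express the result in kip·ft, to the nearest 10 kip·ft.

M_n ≈ 2870 kip·ft

T = A_s f_y = 12.14 × 80 = 971.2 kips.
a = T/(0.85 f'_c b) = 971.2/(0.85 × 7.95 × 16.5) = 8.710 in.
M_n = T(d − a/2) = 971.2 × (39.8 − 4.355) = 34424.2 kip·in = 34424.2/12 = 2868.68 kip·ft.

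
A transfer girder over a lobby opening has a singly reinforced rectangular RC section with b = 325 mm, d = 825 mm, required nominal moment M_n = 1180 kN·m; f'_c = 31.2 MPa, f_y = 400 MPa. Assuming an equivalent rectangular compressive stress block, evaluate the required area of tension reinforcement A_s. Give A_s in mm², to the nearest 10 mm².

With M_n = 0.85 f'_c a b (d − a/2), solve the quadratic for a:
a = d − √(d² − 2M_n/(0.85 f'_c b)) = 825 − √(825² − 2 × 1180×10⁶/(0.85 × 31.2 × 325)) = 187.18 mm.
A_s = 0.85 f'_c a b / f_y = 0.85 × 31.2 × 187.18 × 325 / 400 = 4033.3 mm².

A_s ≈ 4030 mm²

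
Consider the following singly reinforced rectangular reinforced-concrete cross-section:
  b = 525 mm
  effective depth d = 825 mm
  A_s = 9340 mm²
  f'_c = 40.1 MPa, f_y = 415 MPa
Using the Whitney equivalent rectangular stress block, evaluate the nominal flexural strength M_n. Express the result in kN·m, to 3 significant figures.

T = A_s f_y = 9340 × 415 = 3876100 N = 3876.1 kN.
From C = T: a = T/(0.85 f'_c b) = 3876100/(0.85 × 40.1 × 525) = 216.61 mm.
M_n = T(d − a/2) = 3876.1 kN × (825 − 108.305) mm = 2777.98 kN·m.

M_n ≈ 2780 kN·m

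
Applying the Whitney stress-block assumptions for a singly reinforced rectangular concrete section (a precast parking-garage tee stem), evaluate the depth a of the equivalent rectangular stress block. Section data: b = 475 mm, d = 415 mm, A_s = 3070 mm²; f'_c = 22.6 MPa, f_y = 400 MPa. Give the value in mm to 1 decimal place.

a ≈ 134.6 mm

T = A_s f_y = 3070 × 400 = 1228000 N = 1228 kN.
Setting C = 0.85 f'_c a b equal to T: a = 1228000/(0.85 × 22.6 × 475) = 134.6 mm.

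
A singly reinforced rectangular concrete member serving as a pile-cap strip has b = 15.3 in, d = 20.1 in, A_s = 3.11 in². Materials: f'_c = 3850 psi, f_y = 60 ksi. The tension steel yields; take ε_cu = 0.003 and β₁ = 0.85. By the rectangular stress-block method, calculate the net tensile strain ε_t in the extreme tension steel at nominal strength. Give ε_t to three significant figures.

ε_t ≈ 0.0108

a = A_s f_y/(0.85 f'_c b) = 3.727 in.
β₁ = 0.85, so c = a/β₁ = 3.727/0.85 = 4.385 in.
From the linear strain diagram with ε_cu = 0.003: ε_t = 0.003 (d − c)/c = 0.003 × (20.1 − 4.385)/4.385 = 0.0108.
Since ε_t ≥ 0.005, the section is tension-controlled.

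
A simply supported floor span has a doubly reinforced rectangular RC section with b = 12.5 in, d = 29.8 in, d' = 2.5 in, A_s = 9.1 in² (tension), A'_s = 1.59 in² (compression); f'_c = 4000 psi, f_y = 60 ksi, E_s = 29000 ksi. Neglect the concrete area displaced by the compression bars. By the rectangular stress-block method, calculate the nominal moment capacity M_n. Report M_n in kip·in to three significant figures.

M_n ≈ 13600 kip·in

Assume both steels yield.
a = (A_s − A'_s) f_y/(0.85 f'_c b) = (9.1 − 1.59) × 60/(0.85 × 4 × 12.5) = 10.602 in.
c = a/β₁ = 10.602/0.85 = 12.473 in; ε'_s = 0.003(c − d')/c = 0.0024 ≥ ε_y = 0.0021, so the compression steel yields.
M_n = (A_s − A'_s) f_y (d − a/2) + A'_s f_y (d − d') = 450.6 × (29.8 − 5.301) + 95.4 × (29.8 − 2.5) = 11039.2 + 2604.4 = 13643.6 kip·in.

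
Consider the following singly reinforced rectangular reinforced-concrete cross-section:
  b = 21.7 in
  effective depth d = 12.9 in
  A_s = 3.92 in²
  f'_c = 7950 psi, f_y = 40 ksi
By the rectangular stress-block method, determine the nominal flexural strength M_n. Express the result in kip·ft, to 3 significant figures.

M_n ≈ 162 kip·ft

T = A_s f_y = 3.92 × 40 = 156.8 kips.
a = T/(0.85 f'_c b) = 156.8/(0.85 × 7.95 × 21.7) = 1.069 in.
M_n = T(d − a/2) = 156.8 × (12.9 − 0.5345) = 1938.9 kip·in = 1938.9/12 = 161.58 kip·ft.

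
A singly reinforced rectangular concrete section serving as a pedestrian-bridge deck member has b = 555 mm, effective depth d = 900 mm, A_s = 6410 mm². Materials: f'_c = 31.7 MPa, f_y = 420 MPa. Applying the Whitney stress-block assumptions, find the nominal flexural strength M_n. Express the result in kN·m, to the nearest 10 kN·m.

T = A_s f_y = 6410 × 420 = 2692200 N = 2692.2 kN.
From C = T: a = T/(0.85 f'_c b) = 2692200/(0.85 × 31.7 × 555) = 180.03 mm.
M_n = T(d − a/2) = 2692.2 kN × (900 − 90.015) mm = 2180.64 kN·m.

M_n ≈ 2180 kN·m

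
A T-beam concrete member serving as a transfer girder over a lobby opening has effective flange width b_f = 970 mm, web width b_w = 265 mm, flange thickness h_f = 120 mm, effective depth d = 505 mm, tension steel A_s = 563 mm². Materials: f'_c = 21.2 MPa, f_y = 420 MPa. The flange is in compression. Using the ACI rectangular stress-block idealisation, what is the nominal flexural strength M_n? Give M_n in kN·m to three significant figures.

M_n ≈ 118 kN·m

Tension: T = A_s f_y = 563 × 420 = 236460 N.
Try a within the flange: a = T/(0.85 f'_c b_f) = 236460/(0.85 × 21.2 × 970) = 13.53 mm.
Since a = 13.53 ≤ h_f = 120 mm, the stress block lies entirely in the flange; analyse as a rectangular beam of width b_f.
M_n = T(d − a/2) = 236460 × (505 − 6.765) = 117.81 × 10⁶ N·mm.
M_n = 117.81 kN·m.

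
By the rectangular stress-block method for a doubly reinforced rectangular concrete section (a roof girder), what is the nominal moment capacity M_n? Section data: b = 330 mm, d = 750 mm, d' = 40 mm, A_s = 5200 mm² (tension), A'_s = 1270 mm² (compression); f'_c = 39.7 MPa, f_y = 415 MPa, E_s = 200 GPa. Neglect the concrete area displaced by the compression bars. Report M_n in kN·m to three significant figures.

M_n ≈ 1480 kN·m

Assume both tension and compression steel yield.
Net tension couple steel: A_s − A'_s = 3930 mm².
a = (A_s − A'_s) f_y / (0.85 f'_c b) = 1630950/(0.85 × 39.7 × 330) = 146.46 mm.
c = a/β₁ = 146.46/0.766 = 191.20 mm; ε'_s = 0.003(c − d')/c = 0.0024 ≥ f_y/E_s = 0.0021, so compression steel does yield.
M_n = (A_s − A'_s) f_y (d − a/2) + A'_s f_y (d − d') = [1630950 × (750 − 73.23) + 527050 × (750 − 40)] × 10⁻⁶ = 1103.78 + 374.21 = 1477.99 kN·m.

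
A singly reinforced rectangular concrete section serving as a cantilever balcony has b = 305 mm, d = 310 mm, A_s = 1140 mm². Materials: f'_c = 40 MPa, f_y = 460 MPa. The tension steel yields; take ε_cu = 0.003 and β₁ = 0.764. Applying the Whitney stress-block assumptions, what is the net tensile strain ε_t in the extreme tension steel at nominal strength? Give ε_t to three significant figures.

ε_t ≈ 0.0111

a = A_s f_y/(0.85 f'_c b) = 50.57 mm.
β₁ = 0.764, so c = a/β₁ = 50.57/0.764 = 66.19 mm.
From the linear strain diagram with ε_cu = 0.003: ε_t = 0.003 (d − c)/c = 0.003 × (310 − 66.19)/66.19 = 0.0111.
Since ε_t ≥ 0.005, the section is tension-controlled.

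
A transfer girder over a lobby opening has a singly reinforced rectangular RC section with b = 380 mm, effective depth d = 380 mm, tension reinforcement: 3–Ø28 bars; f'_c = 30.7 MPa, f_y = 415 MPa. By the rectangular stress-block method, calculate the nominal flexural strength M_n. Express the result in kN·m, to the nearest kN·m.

M_n ≈ 262 kN·m

A_s = 3 × 616 = 1848 mm².
T = A_s f_y = 1848 × 415 = 766920 N = 766.92 kN.
From C = T: a = T/(0.85 f'_c b) = 766920/(0.85 × 30.7 × 380) = 77.34 mm.
M_n = T(d − a/2) = 766.92 kN × (380 − 38.67) mm = 261.77 kN·m.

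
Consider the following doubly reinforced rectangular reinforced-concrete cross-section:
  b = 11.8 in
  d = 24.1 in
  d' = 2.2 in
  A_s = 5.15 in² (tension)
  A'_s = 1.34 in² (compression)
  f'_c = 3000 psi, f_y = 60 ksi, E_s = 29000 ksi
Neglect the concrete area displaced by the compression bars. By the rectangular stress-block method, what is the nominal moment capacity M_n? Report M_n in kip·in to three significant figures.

Assume both steels yield.
a = (A_s − A'_s) f_y/(0.85 f'_c b) = (5.15 − 1.34) × 60/(0.85 × 3 × 11.8) = 7.597 in.
c = a/β₁ = 7.597/0.85 = 8.938 in; ε'_s = 0.003(c − d')/c = 0.0023 ≥ ε_y = 0.0021, so the compression steel yields.
M_n = (A_s − A'_s) f_y (d − a/2) + A'_s f_y (d − d') = 228.6 × (24.1 − 3.7985) + 80.4 × (24.1 − 2.2) = 4640.9 + 1760.8 = 6401.7 kip·in.

M_n ≈ 6400 kip·in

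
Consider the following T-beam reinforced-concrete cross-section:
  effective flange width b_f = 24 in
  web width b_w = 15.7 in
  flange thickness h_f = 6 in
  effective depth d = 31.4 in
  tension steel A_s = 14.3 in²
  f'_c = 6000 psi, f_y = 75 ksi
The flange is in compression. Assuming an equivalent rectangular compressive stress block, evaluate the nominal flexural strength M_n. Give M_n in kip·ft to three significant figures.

M_n ≈ 2390 kip·ft

Tension: T = A_s f_y = 14.3 × 75 = 1072.5 kips.
Try a within the flange: a = T/(0.85 f'_c b_f) = 1072.5/(0.85 × 6 × 24) = 8.762 in.
a = 8.762 > h_f = 6 in: the block extends into the web. Split into flange-overhang and web parts.
C_f = 0.85 f'_c (b_f − b_w) h_f = 0.85 × 6 × (24 − 15.7) × 6 = 254.0 kips.
Remaining web compression depth: a_w = (T − C_f)/(0.85 f'_c b_w) = (1072.5 − 254.0)/(0.85 × 6 × 15.7) = 10.222 in.
M_n = C_f(d − h_f/2) + (T − C_f)(d − a_w/2) = 254.0 × (31.4 − 3) + 818.5 × (31.4 − 5.111) = 7213.6 + 21517.5 = 28731.1 kip·in.
M_n = 28731.1/12 = 2394.26 kip·ft.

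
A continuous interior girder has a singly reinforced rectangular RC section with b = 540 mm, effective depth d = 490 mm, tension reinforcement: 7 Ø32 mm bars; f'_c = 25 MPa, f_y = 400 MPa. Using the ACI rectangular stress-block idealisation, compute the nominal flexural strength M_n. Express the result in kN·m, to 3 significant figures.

M_n ≈ 882 kN·m

A_s = 7 × 804 = 5628 mm².
T = A_s f_y = 5628 × 400 = 2251200 N = 2251.2 kN.
From C = T: a = T/(0.85 f'_c b) = 2251200/(0.85 × 25 × 540) = 196.18 mm.
M_n = T(d − a/2) = 2251.2 kN × (490 − 98.09) mm = 882.27 kN·m.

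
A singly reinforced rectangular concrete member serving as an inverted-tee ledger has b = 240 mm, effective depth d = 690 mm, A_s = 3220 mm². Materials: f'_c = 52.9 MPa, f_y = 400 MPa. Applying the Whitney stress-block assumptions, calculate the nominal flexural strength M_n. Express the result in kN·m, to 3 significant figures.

T = A_s f_y = 3220 × 400 = 1288000 N = 1288 kN.
From C = T: a = T/(0.85 f'_c b) = 1288000/(0.85 × 52.9 × 240) = 119.35 mm.
M_n = T(d − a/2) = 1288 kN × (690 − 59.675) mm = 811.86 kN·m.

M_n ≈ 812 kN·m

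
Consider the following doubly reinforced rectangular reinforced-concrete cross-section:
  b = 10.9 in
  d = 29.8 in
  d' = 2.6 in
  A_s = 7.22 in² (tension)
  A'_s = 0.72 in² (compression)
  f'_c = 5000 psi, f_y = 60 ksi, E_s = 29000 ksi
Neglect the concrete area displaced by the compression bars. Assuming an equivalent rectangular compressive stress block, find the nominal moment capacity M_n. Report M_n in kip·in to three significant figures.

M_n ≈ 11200 kip·in

Assume both steels yield.
a = (A_s − A'_s) f_y/(0.85 f'_c b) = (7.22 − 0.72) × 60/(0.85 × 5 × 10.9) = 8.419 in.
c = a/β₁ = 8.419/0.8 = 10.524 in; ε'_s = 0.003(c − d')/c = 0.0023 ≥ ε_y = 0.0021, so the compression steel yields.
M_n = (A_s − A'_s) f_y (d − a/2) + A'_s f_y (d − d') = 390 × (29.8 − 4.2095) + 43.2 × (29.8 − 2.6) = 9980.3 + 1175.0 = 11155.3 kip·in.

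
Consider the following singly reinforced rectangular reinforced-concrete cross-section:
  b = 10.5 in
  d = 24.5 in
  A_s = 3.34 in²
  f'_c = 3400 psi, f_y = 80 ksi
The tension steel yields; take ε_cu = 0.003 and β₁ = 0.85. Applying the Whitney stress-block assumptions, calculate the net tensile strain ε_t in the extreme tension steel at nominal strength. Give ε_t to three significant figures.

ε_t ≈ 0.00410

a = A_s f_y/(0.85 f'_c b) = 8.805 in.
β₁ = 0.85, so c = a/β₁ = 8.805/0.85 = 10.359 in.
From the linear strain diagram with ε_cu = 0.003: ε_t = 0.003 (d − c)/c = 0.003 × (24.5 − 10.359)/10.359 = 0.00410.
ε_t is between 0.004 and 0.005 — transition zone.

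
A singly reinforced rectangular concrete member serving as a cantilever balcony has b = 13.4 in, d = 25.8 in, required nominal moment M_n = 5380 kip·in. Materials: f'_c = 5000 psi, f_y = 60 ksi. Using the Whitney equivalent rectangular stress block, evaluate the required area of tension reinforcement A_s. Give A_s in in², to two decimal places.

A_s ≈ 3.76 in²

From M_n = 0.85 f'_c a b (d − a/2):
a = d − √(d² − 2M_n/(0.85 f'_c b)) = 25.8 − √(25.8² − 2 × 5380/(0.85 × 5 × 13.4)) = 3.966 in.
A_s = 0.85 f'_c a b / f_y = 0.85 × 5 × 3.966 × 13.4 / 60 = 3.764 in².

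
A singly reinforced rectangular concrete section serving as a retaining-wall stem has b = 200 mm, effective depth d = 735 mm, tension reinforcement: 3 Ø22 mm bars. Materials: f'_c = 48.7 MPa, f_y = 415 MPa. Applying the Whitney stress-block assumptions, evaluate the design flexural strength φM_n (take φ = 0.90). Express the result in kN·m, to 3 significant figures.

A_s = 3 × 380 = 1140 mm².
T = A_s f_y = 1140 × 415 = 473100 N = 473.1 kN.
From C = T: a = T/(0.85 f'_c b) = 473100/(0.85 × 48.7 × 200) = 57.14 mm.
M_n = T(d − a/2) = 473.1 kN × (735 − 28.57) mm = 334.21 kN·m.
φM_n = 0.90 × 334.21 = 300.79 kN·m.

φM_n ≈ 301 kN·m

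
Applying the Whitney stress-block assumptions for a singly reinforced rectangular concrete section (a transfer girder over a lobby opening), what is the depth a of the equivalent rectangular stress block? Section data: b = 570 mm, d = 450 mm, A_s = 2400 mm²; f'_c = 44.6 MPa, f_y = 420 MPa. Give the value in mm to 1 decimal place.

T = A_s f_y = 2400 × 420 = 1008000 N = 1008 kN.
Setting C = 0.85 f'_c a b equal to T: a = 1008000/(0.85 × 44.6 × 570) = 46.6 mm.

a ≈ 46.6 mm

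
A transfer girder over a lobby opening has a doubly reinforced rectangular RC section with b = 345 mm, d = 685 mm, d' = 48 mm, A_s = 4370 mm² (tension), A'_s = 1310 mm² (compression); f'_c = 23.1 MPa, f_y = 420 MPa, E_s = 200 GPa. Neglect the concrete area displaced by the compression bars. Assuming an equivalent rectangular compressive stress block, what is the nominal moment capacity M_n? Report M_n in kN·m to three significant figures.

M_n ≈ 1110 kN·m

Assume both tension and compression steel yield.
Net tension couple steel: A_s − A'_s = 3060 mm².
a = (A_s − A'_s) f_y / (0.85 f'_c b) = 1285200/(0.85 × 23.1 × 345) = 189.72 mm.
c = a/β₁ = 189.72/0.85 = 223.20 mm; ε'_s = 0.003(c − d')/c = 0.0024 ≥ f_y/E_s = 0.0021, so compression steel does yield.
M_n = (A_s − A'_s) f_y (d − a/2) + A'_s f_y (d − d') = [1285200 × (685 − 94.86) + 550200 × (685 − 48)] × 10⁻⁶ = 758.45 + 350.48 = 1108.93 kN·m.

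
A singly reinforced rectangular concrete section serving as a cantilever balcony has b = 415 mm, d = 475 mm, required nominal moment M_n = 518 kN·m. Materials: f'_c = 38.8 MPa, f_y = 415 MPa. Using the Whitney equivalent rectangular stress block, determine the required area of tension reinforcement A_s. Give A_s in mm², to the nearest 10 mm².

A_s ≈ 2900 mm²

With M_n = 0.85 f'_c a b (d − a/2), solve the quadratic for a:
a = d − √(d² − 2M_n/(0.85 f'_c b)) = 475 − √(475² − 2 × 518×10⁶/(0.85 × 38.8 × 415)) = 87.79 mm.
A_s = 0.85 f'_c a b / f_y = 0.85 × 38.8 × 87.79 × 415 / 415 = 2895.3 mm².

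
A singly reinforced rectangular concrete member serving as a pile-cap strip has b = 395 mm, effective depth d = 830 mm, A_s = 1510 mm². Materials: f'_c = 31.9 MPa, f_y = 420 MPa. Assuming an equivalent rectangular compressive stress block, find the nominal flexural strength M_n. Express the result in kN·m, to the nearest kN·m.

T = A_s f_y = 1510 × 420 = 634200 N = 634.2 kN.
From C = T: a = T/(0.85 f'_c b) = 634200/(0.85 × 31.9 × 395) = 59.21 mm.
M_n = T(d − a/2) = 634.2 kN × (830 − 29.605) mm = 507.61 kN·m.

M_n ≈ 508 kN·m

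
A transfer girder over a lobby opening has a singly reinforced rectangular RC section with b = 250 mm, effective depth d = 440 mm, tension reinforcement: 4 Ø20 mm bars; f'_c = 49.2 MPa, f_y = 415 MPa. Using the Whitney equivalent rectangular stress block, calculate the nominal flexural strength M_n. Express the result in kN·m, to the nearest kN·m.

M_n ≈ 216 kN·m

A_s = 4 × 314 = 1256 mm².
T = A_s f_y = 1256 × 415 = 521240 N = 521.24 kN.
From C = T: a = T/(0.85 f'_c b) = 521240/(0.85 × 49.2 × 250) = 49.86 mm.
M_n = T(d − a/2) = 521.24 kN × (440 − 24.93) mm = 216.35 kN·m.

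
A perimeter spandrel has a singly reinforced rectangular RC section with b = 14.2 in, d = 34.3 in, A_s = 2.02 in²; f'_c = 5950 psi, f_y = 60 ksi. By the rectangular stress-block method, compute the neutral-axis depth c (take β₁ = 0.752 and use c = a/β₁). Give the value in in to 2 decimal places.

c ≈ 2.24 in

T = A_s f_y = 2.02 × 60 = 121.2 kips.
a = T/(0.85 f'_c b) = 121.2/(0.85 × 5.95 × 14.2) = 1.6876 in.
With β₁ = 0.752, c = a/β₁ = 1.6876/0.752 = 2.24 in.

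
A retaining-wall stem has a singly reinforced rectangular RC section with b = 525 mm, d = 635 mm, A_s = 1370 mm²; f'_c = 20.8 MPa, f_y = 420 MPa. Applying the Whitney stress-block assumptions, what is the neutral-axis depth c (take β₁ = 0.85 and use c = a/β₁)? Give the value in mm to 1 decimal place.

T = A_s f_y = 1370 × 420 = 575400 N = 575.4 kN.
Setting C = 0.85 f'_c a b equal to T: a = 575400/(0.85 × 20.8 × 525) = 61.991 mm.
With β₁ = 0.85, c = a/β₁ = 61.991/0.85 = 72.9 mm.

c ≈ 72.9 mm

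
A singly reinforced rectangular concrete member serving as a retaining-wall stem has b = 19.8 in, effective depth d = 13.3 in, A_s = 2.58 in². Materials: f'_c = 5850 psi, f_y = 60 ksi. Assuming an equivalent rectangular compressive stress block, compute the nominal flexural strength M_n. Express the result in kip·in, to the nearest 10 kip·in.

T = A_s f_y = 2.58 × 60 = 154.8 kips.
a = T/(0.85 f'_c b) = 154.8/(0.85 × 5.85 × 19.8) = 1.572 in.
M_n = T(d − a/2) = 154.8 × (13.3 − 0.786) = 1937.2 kip·in.

M_n ≈ 1940 kip·in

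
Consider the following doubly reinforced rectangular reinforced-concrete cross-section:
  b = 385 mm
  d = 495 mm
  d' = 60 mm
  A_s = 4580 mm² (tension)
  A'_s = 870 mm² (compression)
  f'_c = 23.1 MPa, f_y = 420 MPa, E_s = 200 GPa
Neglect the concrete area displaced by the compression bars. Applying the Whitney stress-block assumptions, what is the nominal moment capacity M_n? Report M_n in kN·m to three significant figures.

Assume both tension and compression steel yield.
Net tension couple steel: A_s − A'_s = 3710 mm².
a = (A_s − A'_s) f_y / (0.85 f'_c b) = 1558200/(0.85 × 23.1 × 385) = 206.13 mm.
c = a/β₁ = 206.13/0.85 = 242.51 mm; ε'_s = 0.003(c − d')/c = 0.0023 ≥ f_y/E_s = 0.0021, so compression steel does yield.
M_n = (A_s − A'_s) f_y (d − a/2) + A'_s f_y (d − d') = [1558200 × (495 − 103.065) + 365400 × (495 − 60)] × 10⁻⁶ = 610.71 + 158.95 = 769.66 kN·m.

M_n ≈ 770 kN·m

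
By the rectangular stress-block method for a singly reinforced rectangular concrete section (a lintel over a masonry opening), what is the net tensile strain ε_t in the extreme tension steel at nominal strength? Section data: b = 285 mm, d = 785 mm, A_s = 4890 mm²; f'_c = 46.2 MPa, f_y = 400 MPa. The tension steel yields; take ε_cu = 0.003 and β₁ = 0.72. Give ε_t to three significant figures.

ε_t ≈ 0.00670

a = A_s f_y/(0.85 f'_c b) = 174.77 mm.
β₁ = 0.72, so c = a/β₁ = 174.77/0.72 = 242.74 mm.
From the linear strain diagram with ε_cu = 0.003: ε_t = 0.003 (d − c)/c = 0.003 × (785 − 242.74)/242.74 = 0.00670.
Since ε_t ≥ 0.005, the section is tension-controlled.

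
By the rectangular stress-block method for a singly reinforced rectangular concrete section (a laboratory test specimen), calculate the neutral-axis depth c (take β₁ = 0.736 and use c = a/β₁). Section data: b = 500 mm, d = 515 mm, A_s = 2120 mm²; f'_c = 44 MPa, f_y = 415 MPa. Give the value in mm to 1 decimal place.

T = A_s f_y = 2120 × 415 = 879800 N = 879.8 kN.
Setting C = 0.85 f'_c a b equal to T: a = 879800/(0.85 × 44 × 500) = 47.048 mm.
With β₁ = 0.736, c = a/β₁ = 47.048/0.736 = 63.9 mm.

c ≈ 63.9 mm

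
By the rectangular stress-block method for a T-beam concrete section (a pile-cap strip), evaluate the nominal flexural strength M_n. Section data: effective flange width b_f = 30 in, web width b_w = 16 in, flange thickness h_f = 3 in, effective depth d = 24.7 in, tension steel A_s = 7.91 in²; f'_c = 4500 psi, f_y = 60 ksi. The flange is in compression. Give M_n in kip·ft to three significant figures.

Tension: T = A_s f_y = 7.91 × 60 = 474.6 kips.
Try a within the flange: a = T/(0.85 f'_c b_f) = 474.6/(0.85 × 4.5 × 30) = 4.136 in.
a = 4.136 > h_f = 3 in: the block extends into the web. Split into flange-overhang and web parts.
C_f = 0.85 f'_c (b_f − b_w) h_f = 0.85 × 4.5 × (30 − 16) × 3 = 160.7 kips.
Remaining web compression depth: a_w = (T − C_f)/(0.85 f'_c b_w) = (474.6 − 160.7)/(0.85 × 4.5 × 16) = 5.129 in.
M_n = C_f(d − h_f/2) + (T − C_f)(d − a_w/2) = 160.7 × (24.7 − 1.5) + 313.9 × (24.7 − 2.5645) = 3728.2 + 6948.3 = 10676.5 kip·in.
M_n = 10676.5/12 = 889.71 kip·ft.

M_n ≈ 890 kip·ft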